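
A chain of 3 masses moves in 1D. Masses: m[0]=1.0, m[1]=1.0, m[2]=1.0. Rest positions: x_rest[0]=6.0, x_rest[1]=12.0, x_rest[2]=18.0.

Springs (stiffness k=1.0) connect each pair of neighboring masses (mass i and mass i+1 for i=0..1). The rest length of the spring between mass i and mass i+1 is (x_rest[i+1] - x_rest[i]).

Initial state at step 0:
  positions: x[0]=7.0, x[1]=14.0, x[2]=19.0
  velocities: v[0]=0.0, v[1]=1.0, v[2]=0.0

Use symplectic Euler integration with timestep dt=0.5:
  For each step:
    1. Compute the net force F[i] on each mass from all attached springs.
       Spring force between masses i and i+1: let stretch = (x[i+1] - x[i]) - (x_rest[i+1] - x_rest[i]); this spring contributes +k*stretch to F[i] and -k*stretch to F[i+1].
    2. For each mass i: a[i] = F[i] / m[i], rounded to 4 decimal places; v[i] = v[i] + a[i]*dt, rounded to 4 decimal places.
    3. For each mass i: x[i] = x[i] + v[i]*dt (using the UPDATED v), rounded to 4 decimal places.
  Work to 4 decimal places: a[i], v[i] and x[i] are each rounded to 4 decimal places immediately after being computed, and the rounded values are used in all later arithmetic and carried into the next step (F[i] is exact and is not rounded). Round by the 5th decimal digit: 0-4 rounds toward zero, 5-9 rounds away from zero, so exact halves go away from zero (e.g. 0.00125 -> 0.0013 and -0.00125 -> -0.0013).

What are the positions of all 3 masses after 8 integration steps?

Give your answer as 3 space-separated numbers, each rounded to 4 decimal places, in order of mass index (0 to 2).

Step 0: x=[7.0000 14.0000 19.0000] v=[0.0000 1.0000 0.0000]
Step 1: x=[7.2500 14.0000 19.2500] v=[0.5000 0.0000 0.5000]
Step 2: x=[7.6875 13.6250 19.6875] v=[0.8750 -0.7500 0.8750]
Step 3: x=[8.1094 13.2813 20.1094] v=[0.8438 -0.6875 0.8438]
Step 4: x=[8.3243 13.3516 20.3243] v=[0.4298 0.1406 0.4298]
Step 5: x=[8.2960 13.9083 20.2960] v=[-0.0566 1.1133 -0.0566]
Step 6: x=[8.1708 14.6588 20.1708] v=[-0.2505 1.5010 -0.2505]
Step 7: x=[8.1676 15.1653 20.1676] v=[-0.0065 1.0130 -0.0065]
Step 8: x=[8.4138 15.1730 20.4138] v=[0.4924 0.0153 0.4924]

Answer: 8.4138 15.1730 20.4138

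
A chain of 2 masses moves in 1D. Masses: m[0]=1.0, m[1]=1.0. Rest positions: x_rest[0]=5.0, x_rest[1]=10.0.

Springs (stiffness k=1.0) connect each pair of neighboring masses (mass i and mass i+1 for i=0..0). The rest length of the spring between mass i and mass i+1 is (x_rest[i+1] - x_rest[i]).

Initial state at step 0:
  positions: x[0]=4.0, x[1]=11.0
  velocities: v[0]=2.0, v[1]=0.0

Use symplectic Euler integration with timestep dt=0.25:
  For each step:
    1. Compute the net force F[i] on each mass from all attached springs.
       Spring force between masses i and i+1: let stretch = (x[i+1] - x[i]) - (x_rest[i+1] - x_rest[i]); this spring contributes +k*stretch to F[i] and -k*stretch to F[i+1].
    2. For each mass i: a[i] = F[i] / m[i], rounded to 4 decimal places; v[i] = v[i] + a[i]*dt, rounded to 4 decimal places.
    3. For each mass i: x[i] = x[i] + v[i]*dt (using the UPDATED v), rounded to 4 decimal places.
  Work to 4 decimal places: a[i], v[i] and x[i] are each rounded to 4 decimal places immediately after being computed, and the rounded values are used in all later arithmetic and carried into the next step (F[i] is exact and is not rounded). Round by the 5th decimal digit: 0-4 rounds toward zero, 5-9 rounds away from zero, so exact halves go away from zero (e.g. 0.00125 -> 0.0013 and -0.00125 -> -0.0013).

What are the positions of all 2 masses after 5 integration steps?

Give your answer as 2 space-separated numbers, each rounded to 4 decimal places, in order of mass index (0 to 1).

Step 0: x=[4.0000 11.0000] v=[2.0000 0.0000]
Step 1: x=[4.6250 10.8750] v=[2.5000 -0.5000]
Step 2: x=[5.3281 10.6719] v=[2.8125 -0.8125]
Step 3: x=[6.0527 10.4473] v=[2.8985 -0.8985]
Step 4: x=[6.7395 10.2605] v=[2.7472 -0.7472]
Step 5: x=[7.3339 10.1661] v=[2.3775 -0.3775]

Answer: 7.3339 10.1661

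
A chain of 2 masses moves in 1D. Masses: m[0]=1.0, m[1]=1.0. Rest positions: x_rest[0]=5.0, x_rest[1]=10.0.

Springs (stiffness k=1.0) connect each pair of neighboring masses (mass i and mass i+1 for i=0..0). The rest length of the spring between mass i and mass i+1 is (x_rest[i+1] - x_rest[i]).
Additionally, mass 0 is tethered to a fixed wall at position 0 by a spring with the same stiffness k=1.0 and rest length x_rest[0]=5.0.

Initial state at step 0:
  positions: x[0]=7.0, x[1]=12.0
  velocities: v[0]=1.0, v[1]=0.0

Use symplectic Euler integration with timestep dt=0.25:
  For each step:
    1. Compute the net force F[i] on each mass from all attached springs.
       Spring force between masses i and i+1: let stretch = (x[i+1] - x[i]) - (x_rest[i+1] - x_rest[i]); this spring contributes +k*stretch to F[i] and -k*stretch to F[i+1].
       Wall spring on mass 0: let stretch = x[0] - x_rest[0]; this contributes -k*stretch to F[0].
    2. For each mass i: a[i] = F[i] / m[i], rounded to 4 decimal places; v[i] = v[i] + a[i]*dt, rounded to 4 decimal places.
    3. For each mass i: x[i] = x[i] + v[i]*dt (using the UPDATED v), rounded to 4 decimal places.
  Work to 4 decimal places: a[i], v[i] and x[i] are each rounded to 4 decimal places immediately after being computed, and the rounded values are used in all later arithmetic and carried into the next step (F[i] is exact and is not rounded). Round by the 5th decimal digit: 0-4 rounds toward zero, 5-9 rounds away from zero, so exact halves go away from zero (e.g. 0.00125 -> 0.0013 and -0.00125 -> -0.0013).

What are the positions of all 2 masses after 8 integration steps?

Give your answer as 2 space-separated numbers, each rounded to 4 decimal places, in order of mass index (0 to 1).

Step 0: x=[7.0000 12.0000] v=[1.0000 0.0000]
Step 1: x=[7.1250 12.0000] v=[0.5000 0.0000]
Step 2: x=[7.1094 12.0078] v=[-0.0625 0.0313]
Step 3: x=[6.9556 12.0220] v=[-0.6153 0.0567]
Step 4: x=[6.6837 12.0320] v=[-1.0876 0.0401]
Step 5: x=[6.3283 12.0203] v=[-1.4215 -0.0470]
Step 6: x=[5.9332 11.9653] v=[-1.5806 -0.2200]
Step 7: x=[5.5442 11.8458] v=[-1.5559 -0.4780]
Step 8: x=[5.2026 11.6450] v=[-1.3666 -0.8034]

Answer: 5.2026 11.6450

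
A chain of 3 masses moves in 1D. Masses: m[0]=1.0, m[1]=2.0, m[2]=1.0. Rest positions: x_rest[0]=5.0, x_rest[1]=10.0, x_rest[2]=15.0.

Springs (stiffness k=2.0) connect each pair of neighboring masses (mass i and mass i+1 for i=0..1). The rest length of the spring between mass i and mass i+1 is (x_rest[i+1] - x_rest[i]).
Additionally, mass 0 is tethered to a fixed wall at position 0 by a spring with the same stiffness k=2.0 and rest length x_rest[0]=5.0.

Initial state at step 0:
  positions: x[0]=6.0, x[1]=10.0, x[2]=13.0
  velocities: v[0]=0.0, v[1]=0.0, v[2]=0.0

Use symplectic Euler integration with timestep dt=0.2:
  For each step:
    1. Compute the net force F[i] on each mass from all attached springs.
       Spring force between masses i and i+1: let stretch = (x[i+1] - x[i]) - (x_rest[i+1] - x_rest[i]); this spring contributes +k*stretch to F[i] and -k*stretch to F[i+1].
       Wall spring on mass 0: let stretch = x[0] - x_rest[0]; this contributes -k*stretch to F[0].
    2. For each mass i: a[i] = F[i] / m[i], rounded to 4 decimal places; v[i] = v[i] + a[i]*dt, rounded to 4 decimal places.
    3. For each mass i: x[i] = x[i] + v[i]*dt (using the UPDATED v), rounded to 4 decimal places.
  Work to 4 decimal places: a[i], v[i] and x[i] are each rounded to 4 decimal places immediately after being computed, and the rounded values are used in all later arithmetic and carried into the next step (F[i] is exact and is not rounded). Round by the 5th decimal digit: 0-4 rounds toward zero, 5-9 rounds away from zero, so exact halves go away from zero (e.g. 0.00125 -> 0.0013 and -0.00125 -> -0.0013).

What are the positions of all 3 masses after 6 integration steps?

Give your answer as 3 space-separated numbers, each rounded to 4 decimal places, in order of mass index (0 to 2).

Step 0: x=[6.0000 10.0000 13.0000] v=[0.0000 0.0000 0.0000]
Step 1: x=[5.8400 9.9600 13.1600] v=[-0.8000 -0.2000 0.8000]
Step 2: x=[5.5424 9.8832 13.4640] v=[-1.4880 -0.3840 1.5200]
Step 3: x=[5.1487 9.7760 13.8815] v=[-1.9686 -0.5360 2.0877]
Step 4: x=[4.7133 9.6479 14.3706] v=[-2.1772 -0.6404 2.4455]
Step 5: x=[4.2956 9.5113 14.8819] v=[-2.0887 -0.6828 2.5564]
Step 6: x=[3.9515 9.3809 15.3635] v=[-1.7207 -0.6518 2.4082]

Answer: 3.9515 9.3809 15.3635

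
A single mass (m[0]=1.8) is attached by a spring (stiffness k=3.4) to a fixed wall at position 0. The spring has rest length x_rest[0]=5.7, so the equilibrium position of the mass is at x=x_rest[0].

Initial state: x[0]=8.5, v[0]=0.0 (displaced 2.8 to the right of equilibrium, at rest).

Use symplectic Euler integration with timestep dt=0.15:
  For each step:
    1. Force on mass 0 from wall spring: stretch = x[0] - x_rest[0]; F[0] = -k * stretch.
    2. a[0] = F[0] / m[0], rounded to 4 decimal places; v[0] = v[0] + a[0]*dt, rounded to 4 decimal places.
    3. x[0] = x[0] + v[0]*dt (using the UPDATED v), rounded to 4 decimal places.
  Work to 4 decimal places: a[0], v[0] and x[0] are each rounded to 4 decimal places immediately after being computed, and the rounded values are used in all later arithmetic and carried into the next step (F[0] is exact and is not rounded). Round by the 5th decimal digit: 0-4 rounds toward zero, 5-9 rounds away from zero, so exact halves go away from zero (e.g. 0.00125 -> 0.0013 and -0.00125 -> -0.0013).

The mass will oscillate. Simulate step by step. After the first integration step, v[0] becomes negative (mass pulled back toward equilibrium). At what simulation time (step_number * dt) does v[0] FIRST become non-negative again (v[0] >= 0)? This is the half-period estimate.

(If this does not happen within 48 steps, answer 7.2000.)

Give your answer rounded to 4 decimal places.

Answer: 2.4000

Derivation:
Step 0: x=[8.5000] v=[0.0000]
Step 1: x=[8.3810] v=[-0.7933]
Step 2: x=[8.1481] v=[-1.5529]
Step 3: x=[7.8111] v=[-2.2465]
Step 4: x=[7.3844] v=[-2.8446]
Step 5: x=[6.8861] v=[-3.3218]
Step 6: x=[6.3374] v=[-3.6579]
Step 7: x=[5.7616] v=[-3.8385]
Step 8: x=[5.1832] v=[-3.8560]
Step 9: x=[4.6268] v=[-3.7096]
Step 10: x=[4.1160] v=[-3.4055]
Step 11: x=[3.6725] v=[-2.9567]
Step 12: x=[3.3152] v=[-2.3822]
Step 13: x=[3.0592] v=[-1.7065]
Step 14: x=[2.9155] v=[-0.9583]
Step 15: x=[2.8901] v=[-0.1694]
Step 16: x=[2.9841] v=[0.6267]
First v>=0 after going negative at step 16, time=2.4000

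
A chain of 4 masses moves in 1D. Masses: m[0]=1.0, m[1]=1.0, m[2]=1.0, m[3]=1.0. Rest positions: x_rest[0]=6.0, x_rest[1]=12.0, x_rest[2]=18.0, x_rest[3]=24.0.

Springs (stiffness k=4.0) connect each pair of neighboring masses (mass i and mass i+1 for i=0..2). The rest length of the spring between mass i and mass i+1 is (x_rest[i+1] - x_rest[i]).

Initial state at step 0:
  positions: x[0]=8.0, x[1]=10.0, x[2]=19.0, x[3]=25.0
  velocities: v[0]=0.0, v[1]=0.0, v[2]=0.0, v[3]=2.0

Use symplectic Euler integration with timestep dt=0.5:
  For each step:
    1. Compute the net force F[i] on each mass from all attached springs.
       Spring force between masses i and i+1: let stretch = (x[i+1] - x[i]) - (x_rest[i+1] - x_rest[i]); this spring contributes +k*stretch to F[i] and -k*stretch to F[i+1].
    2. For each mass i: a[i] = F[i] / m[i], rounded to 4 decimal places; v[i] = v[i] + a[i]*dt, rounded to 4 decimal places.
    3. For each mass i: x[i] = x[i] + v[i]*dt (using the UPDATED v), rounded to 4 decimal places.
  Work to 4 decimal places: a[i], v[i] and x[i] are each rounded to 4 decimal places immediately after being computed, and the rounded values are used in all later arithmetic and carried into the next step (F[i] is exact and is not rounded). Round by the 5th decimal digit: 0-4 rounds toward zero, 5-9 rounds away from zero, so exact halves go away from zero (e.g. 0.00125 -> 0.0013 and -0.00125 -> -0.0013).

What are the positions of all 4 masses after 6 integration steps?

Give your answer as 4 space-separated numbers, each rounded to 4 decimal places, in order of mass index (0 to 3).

Step 0: x=[8.0000 10.0000 19.0000 25.0000] v=[0.0000 0.0000 0.0000 2.0000]
Step 1: x=[4.0000 17.0000 16.0000 26.0000] v=[-8.0000 14.0000 -6.0000 2.0000]
Step 2: x=[7.0000 10.0000 24.0000 23.0000] v=[6.0000 -14.0000 16.0000 -6.0000]
Step 3: x=[7.0000 14.0000 17.0000 27.0000] v=[0.0000 8.0000 -14.0000 8.0000]
Step 4: x=[8.0000 14.0000 17.0000 27.0000] v=[2.0000 0.0000 0.0000 0.0000]
Step 5: x=[9.0000 11.0000 24.0000 23.0000] v=[2.0000 -6.0000 14.0000 -8.0000]
Step 6: x=[6.0000 19.0000 17.0000 26.0000] v=[-6.0000 16.0000 -14.0000 6.0000]

Answer: 6.0000 19.0000 17.0000 26.0000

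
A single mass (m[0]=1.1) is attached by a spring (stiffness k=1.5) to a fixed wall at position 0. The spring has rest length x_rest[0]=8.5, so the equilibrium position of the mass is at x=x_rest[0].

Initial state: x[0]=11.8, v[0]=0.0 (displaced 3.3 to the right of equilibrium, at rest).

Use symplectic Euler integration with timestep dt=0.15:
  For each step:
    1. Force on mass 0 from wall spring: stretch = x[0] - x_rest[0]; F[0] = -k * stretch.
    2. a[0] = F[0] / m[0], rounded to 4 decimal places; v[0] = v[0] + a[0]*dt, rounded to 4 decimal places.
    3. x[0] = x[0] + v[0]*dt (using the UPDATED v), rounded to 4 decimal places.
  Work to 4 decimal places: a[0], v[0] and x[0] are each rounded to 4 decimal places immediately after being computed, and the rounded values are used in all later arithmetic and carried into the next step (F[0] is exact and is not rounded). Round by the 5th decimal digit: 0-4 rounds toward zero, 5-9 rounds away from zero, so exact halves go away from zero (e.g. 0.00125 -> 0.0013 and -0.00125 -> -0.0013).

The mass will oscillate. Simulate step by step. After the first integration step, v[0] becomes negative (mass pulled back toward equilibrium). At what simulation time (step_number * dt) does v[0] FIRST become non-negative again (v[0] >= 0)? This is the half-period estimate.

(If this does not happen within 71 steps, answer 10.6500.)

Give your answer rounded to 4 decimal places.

Step 0: x=[11.8000] v=[0.0000]
Step 1: x=[11.6988] v=[-0.6750]
Step 2: x=[11.4994] v=[-1.3293]
Step 3: x=[11.2080] v=[-1.9428]
Step 4: x=[10.8335] v=[-2.4967]
Step 5: x=[10.3874] v=[-2.9740]
Step 6: x=[9.8834] v=[-3.3601]
Step 7: x=[9.3369] v=[-3.6431]
Step 8: x=[8.7648] v=[-3.8143]
Step 9: x=[8.1845] v=[-3.8685]
Step 10: x=[7.6139] v=[-3.8040]
Step 11: x=[7.0705] v=[-3.6228]
Step 12: x=[6.5709] v=[-3.3304]
Step 13: x=[6.1305] v=[-2.9358]
Step 14: x=[5.7628] v=[-2.4511]
Step 15: x=[5.4791] v=[-1.8912]
Step 16: x=[5.2881] v=[-1.2733]
Step 17: x=[5.1957] v=[-0.6163]
Step 18: x=[5.2046] v=[0.0596]
First v>=0 after going negative at step 18, time=2.7000

Answer: 2.7000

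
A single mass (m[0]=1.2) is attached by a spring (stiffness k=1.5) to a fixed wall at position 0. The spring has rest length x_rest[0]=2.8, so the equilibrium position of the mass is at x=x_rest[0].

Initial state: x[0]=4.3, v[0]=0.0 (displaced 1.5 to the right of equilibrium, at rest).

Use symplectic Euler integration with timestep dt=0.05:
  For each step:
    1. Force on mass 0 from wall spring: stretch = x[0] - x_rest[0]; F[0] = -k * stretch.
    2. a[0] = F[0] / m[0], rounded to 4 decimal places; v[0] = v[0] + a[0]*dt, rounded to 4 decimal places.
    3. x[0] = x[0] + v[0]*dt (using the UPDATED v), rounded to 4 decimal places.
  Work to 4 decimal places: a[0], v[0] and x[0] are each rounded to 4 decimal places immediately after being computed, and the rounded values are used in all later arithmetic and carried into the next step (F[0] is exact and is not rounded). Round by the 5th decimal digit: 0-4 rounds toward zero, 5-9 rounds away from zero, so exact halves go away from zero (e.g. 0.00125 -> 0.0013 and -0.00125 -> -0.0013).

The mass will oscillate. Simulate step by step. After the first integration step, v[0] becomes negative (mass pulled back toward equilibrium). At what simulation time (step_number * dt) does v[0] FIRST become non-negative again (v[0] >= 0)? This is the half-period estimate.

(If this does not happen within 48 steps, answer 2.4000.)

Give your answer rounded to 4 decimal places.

Step 0: x=[4.3000] v=[0.0000]
Step 1: x=[4.2953] v=[-0.0938]
Step 2: x=[4.2859] v=[-0.1873]
Step 3: x=[4.2719] v=[-0.2802]
Step 4: x=[4.2533] v=[-0.3722]
Step 5: x=[4.2302] v=[-0.4630]
Step 6: x=[4.2026] v=[-0.5524]
Step 7: x=[4.1706] v=[-0.6401]
Step 8: x=[4.1343] v=[-0.7258]
Step 9: x=[4.0938] v=[-0.8092]
Step 10: x=[4.0493] v=[-0.8901]
Step 11: x=[4.0009] v=[-0.9682]
Step 12: x=[3.9487] v=[-1.0433]
Step 13: x=[3.8929] v=[-1.1151]
Step 14: x=[3.8337] v=[-1.1834]
Step 15: x=[3.7713] v=[-1.2480]
Step 16: x=[3.7059] v=[-1.3087]
Step 17: x=[3.6376] v=[-1.3653]
Step 18: x=[3.5667] v=[-1.4177]
Step 19: x=[3.4934] v=[-1.4656]
Step 20: x=[3.4180] v=[-1.5089]
Step 21: x=[3.3406] v=[-1.5475]
Step 22: x=[3.2615] v=[-1.5813]
Step 23: x=[3.1810] v=[-1.6101]
Step 24: x=[3.0993] v=[-1.6339]
Step 25: x=[3.0167] v=[-1.6526]
Step 26: x=[2.9334] v=[-1.6661]
Step 27: x=[2.8497] v=[-1.6744]
Step 28: x=[2.7658] v=[-1.6775]
Step 29: x=[2.6820] v=[-1.6754]
Step 30: x=[2.5986] v=[-1.6680]
Step 31: x=[2.5158] v=[-1.6554]
Step 32: x=[2.4339] v=[-1.6376]
Step 33: x=[2.3532] v=[-1.6147]
Step 34: x=[2.2739] v=[-1.5868]
Step 35: x=[2.1962] v=[-1.5539]
Step 36: x=[2.1204] v=[-1.5162]
Step 37: x=[2.0467] v=[-1.4737]
Step 38: x=[1.9754] v=[-1.4266]
Step 39: x=[1.9066] v=[-1.3751]
Step 40: x=[1.8406] v=[-1.3193]
Step 41: x=[1.7776] v=[-1.2593]
Step 42: x=[1.7178] v=[-1.1954]
Step 43: x=[1.6614] v=[-1.1278]
Step 44: x=[1.6086] v=[-1.0566]
Step 45: x=[1.5595] v=[-0.9821]
Step 46: x=[1.5143] v=[-0.9046]
Step 47: x=[1.4731] v=[-0.8242]
Step 48: x=[1.4360] v=[-0.7413]
v[0] did not become non-negative within 48 steps; using fallback time=2.4000

Answer: 2.4000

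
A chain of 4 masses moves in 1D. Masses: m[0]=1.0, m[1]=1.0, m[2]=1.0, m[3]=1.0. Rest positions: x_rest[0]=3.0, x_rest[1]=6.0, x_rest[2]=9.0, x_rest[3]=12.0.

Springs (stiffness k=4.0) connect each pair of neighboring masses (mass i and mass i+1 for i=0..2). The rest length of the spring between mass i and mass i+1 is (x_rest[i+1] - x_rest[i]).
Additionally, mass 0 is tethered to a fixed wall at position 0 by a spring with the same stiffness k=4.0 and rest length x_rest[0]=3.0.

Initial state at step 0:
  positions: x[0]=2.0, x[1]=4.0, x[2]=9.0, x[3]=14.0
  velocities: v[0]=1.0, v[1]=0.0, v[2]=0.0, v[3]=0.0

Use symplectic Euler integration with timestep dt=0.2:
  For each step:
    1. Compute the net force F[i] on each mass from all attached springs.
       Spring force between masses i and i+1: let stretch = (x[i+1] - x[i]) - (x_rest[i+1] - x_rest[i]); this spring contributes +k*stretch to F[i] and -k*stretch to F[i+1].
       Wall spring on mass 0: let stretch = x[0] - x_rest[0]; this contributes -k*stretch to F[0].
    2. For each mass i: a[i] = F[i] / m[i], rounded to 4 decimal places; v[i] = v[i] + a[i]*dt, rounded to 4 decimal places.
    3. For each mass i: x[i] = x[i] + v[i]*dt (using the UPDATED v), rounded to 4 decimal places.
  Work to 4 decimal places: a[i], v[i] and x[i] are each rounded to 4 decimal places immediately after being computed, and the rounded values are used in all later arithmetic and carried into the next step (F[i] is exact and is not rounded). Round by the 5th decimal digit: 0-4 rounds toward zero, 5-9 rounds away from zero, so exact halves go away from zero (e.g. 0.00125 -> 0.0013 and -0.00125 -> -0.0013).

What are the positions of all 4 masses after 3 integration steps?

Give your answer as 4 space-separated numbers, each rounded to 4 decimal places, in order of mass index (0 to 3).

Answer: 2.7044 6.2851 9.1085 12.3319

Derivation:
Step 0: x=[2.0000 4.0000 9.0000 14.0000] v=[1.0000 0.0000 0.0000 0.0000]
Step 1: x=[2.2000 4.4800 9.0000 13.6800] v=[1.0000 2.4000 0.0000 -1.6000]
Step 2: x=[2.4128 5.3184 9.0256 13.0912] v=[1.0640 4.1920 0.1280 -2.9440]
Step 3: x=[2.7044 6.2851 9.1085 12.3319] v=[1.4582 4.8333 0.4147 -3.7965]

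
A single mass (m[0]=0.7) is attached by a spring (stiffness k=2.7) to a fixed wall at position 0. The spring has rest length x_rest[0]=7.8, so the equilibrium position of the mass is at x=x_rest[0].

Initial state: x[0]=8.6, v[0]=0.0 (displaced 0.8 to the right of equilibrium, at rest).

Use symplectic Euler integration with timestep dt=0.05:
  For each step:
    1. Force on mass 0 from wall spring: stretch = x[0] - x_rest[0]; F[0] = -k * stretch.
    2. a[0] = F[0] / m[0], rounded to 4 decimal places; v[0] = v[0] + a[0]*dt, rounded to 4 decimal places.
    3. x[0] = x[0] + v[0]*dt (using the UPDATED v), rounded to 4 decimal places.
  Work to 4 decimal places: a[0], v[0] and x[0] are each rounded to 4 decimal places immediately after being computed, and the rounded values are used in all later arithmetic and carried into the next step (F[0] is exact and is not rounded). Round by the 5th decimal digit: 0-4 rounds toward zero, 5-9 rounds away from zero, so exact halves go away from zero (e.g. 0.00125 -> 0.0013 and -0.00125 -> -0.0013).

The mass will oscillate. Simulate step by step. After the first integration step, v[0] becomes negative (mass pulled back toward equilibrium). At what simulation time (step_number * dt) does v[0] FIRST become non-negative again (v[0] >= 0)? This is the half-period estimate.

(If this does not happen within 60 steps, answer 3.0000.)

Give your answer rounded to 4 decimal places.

Answer: 1.6000

Derivation:
Step 0: x=[8.6000] v=[0.0000]
Step 1: x=[8.5923] v=[-0.1543]
Step 2: x=[8.5769] v=[-0.3071]
Step 3: x=[8.5541] v=[-0.4569]
Step 4: x=[8.5240] v=[-0.6023]
Step 5: x=[8.4869] v=[-0.7419]
Step 6: x=[8.4432] v=[-0.8744]
Step 7: x=[8.3933] v=[-0.9984]
Step 8: x=[8.3377] v=[-1.1128]
Step 9: x=[8.2769] v=[-1.2165]
Step 10: x=[8.2115] v=[-1.3085]
Step 11: x=[8.1421] v=[-1.3879]
Step 12: x=[8.0694] v=[-1.4539]
Step 13: x=[7.9941] v=[-1.5059]
Step 14: x=[7.9169] v=[-1.5433]
Step 15: x=[7.8386] v=[-1.5658]
Step 16: x=[7.7599] v=[-1.5732]
Step 17: x=[7.6816] v=[-1.5655]
Step 18: x=[7.6045] v=[-1.5427]
Step 19: x=[7.5293] v=[-1.5050]
Step 20: x=[7.4567] v=[-1.4528]
Step 21: x=[7.3874] v=[-1.3866]
Step 22: x=[7.3221] v=[-1.3070]
Step 23: x=[7.2614] v=[-1.2148]
Step 24: x=[7.2059] v=[-1.1109]
Step 25: x=[7.1561] v=[-0.9963]
Step 26: x=[7.1125] v=[-0.8721]
Step 27: x=[7.0755] v=[-0.7395]
Step 28: x=[7.0455] v=[-0.5998]
Step 29: x=[7.0228] v=[-0.4543]
Step 30: x=[7.0076] v=[-0.3044]
Step 31: x=[7.0000] v=[-0.1516]
Step 32: x=[7.0001] v=[0.0027]
First v>=0 after going negative at step 32, time=1.6000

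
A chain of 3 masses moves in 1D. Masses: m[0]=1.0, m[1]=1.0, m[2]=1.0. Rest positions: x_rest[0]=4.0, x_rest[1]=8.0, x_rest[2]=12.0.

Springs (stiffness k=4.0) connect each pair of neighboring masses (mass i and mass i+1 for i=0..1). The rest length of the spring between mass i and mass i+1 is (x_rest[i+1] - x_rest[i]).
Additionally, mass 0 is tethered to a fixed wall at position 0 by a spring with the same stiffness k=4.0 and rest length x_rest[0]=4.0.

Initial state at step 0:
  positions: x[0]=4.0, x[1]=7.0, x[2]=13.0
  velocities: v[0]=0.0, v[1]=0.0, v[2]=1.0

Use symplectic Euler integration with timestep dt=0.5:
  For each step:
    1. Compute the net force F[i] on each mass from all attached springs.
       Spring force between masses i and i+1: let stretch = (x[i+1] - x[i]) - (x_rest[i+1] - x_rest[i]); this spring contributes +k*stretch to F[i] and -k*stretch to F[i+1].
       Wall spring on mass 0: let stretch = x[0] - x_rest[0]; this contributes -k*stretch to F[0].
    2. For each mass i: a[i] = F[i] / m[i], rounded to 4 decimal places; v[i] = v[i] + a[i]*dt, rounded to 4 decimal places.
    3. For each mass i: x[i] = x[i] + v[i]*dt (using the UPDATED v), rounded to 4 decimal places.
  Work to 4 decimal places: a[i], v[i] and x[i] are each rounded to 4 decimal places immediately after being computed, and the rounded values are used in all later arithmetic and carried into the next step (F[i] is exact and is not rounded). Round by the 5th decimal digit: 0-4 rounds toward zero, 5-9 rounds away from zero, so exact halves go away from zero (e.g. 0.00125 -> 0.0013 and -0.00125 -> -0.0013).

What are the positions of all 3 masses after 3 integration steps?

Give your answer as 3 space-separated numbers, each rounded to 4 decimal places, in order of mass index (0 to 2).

Answer: 4.5000 8.5000 12.5000

Derivation:
Step 0: x=[4.0000 7.0000 13.0000] v=[0.0000 0.0000 1.0000]
Step 1: x=[3.0000 10.0000 11.5000] v=[-2.0000 6.0000 -3.0000]
Step 2: x=[6.0000 7.5000 12.5000] v=[6.0000 -5.0000 2.0000]
Step 3: x=[4.5000 8.5000 12.5000] v=[-3.0000 2.0000 0.0000]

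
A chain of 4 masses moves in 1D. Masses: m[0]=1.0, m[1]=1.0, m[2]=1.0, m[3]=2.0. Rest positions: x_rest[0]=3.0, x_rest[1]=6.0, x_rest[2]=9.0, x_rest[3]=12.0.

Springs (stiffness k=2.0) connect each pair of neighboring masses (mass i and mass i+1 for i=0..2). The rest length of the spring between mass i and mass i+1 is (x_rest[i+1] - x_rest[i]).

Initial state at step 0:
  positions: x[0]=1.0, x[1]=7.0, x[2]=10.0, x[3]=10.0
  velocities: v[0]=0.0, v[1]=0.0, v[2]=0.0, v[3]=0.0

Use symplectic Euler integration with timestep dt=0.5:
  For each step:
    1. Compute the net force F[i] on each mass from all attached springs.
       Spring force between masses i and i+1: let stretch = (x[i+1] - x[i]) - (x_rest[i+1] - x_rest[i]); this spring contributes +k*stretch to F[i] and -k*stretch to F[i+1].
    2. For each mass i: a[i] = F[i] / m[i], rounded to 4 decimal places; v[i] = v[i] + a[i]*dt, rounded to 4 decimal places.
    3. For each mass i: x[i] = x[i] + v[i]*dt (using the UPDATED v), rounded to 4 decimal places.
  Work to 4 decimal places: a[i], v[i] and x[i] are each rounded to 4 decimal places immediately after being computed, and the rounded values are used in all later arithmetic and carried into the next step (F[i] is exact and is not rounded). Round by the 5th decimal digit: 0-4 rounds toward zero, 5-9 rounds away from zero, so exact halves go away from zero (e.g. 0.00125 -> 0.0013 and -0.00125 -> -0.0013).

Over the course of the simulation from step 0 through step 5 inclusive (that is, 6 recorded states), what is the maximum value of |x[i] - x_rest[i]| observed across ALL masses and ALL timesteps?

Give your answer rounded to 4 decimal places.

Answer: 3.0312

Derivation:
Step 0: x=[1.0000 7.0000 10.0000 10.0000] v=[0.0000 0.0000 0.0000 0.0000]
Step 1: x=[2.5000 5.5000 8.5000 10.7500] v=[3.0000 -3.0000 -3.0000 1.5000]
Step 2: x=[4.0000 4.0000 6.6250 11.6875] v=[3.0000 -3.0000 -3.7500 1.8750]
Step 3: x=[4.0000 3.8125 5.9688 12.1094] v=[0.0000 -0.3750 -1.3125 0.8438]
Step 4: x=[2.4063 4.7969 7.3047 11.7462] v=[-3.1875 1.9688 2.6718 -0.7265]
Step 5: x=[0.5079 5.8399 9.6075 11.0226] v=[-3.7969 2.0860 4.6055 -1.4473]
Max displacement = 3.0312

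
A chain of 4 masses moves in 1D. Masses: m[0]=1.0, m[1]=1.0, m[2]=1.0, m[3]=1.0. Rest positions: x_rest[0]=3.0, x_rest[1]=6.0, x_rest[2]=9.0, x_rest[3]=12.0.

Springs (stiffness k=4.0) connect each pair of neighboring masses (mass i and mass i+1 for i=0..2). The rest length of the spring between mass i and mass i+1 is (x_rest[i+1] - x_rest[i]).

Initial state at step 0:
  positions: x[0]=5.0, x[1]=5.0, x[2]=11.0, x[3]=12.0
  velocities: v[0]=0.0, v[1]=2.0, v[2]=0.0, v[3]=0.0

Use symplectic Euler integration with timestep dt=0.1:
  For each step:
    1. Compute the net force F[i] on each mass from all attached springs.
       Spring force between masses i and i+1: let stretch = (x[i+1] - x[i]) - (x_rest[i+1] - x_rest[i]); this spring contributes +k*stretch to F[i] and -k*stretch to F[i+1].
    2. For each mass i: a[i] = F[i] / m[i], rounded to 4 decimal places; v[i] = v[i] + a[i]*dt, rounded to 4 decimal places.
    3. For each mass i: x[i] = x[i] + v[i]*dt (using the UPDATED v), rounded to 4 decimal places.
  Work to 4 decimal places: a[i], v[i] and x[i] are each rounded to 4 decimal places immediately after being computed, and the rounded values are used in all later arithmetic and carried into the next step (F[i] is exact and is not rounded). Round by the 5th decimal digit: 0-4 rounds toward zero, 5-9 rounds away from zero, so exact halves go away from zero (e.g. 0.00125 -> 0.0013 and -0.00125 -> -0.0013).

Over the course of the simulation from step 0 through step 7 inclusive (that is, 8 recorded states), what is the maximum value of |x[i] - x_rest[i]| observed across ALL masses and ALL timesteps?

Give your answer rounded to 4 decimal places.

Answer: 3.2165

Derivation:
Step 0: x=[5.0000 5.0000 11.0000 12.0000] v=[0.0000 2.0000 0.0000 0.0000]
Step 1: x=[4.8800 5.4400 10.8000 12.0800] v=[-1.2000 4.4000 -2.0000 0.8000]
Step 2: x=[4.6624 6.0720 10.4368 12.2288] v=[-2.1760 6.3200 -3.6320 1.4880]
Step 3: x=[4.3812 6.8222 9.9707 12.4259] v=[-2.8122 7.5021 -4.6611 1.9712]
Step 4: x=[4.0776 7.6007 9.4769 12.6448] v=[-3.0358 7.7851 -4.9384 2.1891]
Step 5: x=[3.7949 8.3133 9.0347 12.8570] v=[-2.8266 7.1263 -4.4217 2.1219]
Step 6: x=[3.5730 8.8741 8.7166 13.0363] v=[-2.2192 5.6075 -3.1813 1.7930]
Step 7: x=[3.4431 9.2165 8.5776 13.1628] v=[-1.2988 3.4241 -1.3904 1.2651]
Max displacement = 3.2165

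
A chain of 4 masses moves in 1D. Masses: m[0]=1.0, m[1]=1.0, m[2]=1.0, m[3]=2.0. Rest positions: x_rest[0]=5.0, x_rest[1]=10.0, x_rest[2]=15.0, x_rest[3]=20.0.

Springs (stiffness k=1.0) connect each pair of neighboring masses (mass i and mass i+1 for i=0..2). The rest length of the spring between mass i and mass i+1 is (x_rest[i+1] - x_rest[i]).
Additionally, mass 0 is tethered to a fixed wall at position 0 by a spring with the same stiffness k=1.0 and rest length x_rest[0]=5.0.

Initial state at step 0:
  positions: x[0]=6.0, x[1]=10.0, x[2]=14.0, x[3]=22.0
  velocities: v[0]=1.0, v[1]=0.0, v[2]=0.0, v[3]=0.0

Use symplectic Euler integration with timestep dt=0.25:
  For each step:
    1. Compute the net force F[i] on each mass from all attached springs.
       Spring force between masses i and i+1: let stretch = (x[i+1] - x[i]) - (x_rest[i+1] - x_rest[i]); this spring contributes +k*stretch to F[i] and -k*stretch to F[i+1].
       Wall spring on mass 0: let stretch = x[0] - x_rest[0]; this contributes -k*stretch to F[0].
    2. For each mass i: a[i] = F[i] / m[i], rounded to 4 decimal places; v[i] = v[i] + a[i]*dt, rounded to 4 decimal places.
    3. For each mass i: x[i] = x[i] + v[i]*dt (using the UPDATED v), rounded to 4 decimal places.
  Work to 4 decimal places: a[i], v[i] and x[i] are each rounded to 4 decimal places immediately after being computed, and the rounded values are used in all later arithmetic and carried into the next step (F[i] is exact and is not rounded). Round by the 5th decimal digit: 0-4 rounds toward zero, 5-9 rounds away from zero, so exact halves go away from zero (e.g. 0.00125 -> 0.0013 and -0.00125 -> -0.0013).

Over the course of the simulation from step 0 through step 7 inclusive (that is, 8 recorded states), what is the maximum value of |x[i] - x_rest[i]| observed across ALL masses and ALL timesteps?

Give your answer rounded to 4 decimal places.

Step 0: x=[6.0000 10.0000 14.0000 22.0000] v=[1.0000 0.0000 0.0000 0.0000]
Step 1: x=[6.1250 10.0000 14.2500 21.9063] v=[0.5000 0.0000 1.0000 -0.3750]
Step 2: x=[6.1094 10.0235 14.7129 21.7295] v=[-0.0625 0.0938 1.8516 -0.7071]
Step 3: x=[5.9566 10.0954 15.3213 21.4897] v=[-0.6113 0.2876 2.4334 -0.9592]
Step 4: x=[5.6902 10.2353 15.9886 21.2134] v=[-1.0658 0.5594 2.6690 -1.1053]
Step 5: x=[5.3522 10.4507 16.6228 20.9301] v=[-1.3521 0.8615 2.5369 -1.1334]
Step 6: x=[4.9983 10.7332 17.1405 20.6684] v=[-1.4155 1.1299 2.0707 -1.0468]
Step 7: x=[4.6905 11.0577 17.4782 20.4527] v=[-1.2314 1.2980 1.3509 -0.8628]
Max displacement = 2.4782

Answer: 2.4782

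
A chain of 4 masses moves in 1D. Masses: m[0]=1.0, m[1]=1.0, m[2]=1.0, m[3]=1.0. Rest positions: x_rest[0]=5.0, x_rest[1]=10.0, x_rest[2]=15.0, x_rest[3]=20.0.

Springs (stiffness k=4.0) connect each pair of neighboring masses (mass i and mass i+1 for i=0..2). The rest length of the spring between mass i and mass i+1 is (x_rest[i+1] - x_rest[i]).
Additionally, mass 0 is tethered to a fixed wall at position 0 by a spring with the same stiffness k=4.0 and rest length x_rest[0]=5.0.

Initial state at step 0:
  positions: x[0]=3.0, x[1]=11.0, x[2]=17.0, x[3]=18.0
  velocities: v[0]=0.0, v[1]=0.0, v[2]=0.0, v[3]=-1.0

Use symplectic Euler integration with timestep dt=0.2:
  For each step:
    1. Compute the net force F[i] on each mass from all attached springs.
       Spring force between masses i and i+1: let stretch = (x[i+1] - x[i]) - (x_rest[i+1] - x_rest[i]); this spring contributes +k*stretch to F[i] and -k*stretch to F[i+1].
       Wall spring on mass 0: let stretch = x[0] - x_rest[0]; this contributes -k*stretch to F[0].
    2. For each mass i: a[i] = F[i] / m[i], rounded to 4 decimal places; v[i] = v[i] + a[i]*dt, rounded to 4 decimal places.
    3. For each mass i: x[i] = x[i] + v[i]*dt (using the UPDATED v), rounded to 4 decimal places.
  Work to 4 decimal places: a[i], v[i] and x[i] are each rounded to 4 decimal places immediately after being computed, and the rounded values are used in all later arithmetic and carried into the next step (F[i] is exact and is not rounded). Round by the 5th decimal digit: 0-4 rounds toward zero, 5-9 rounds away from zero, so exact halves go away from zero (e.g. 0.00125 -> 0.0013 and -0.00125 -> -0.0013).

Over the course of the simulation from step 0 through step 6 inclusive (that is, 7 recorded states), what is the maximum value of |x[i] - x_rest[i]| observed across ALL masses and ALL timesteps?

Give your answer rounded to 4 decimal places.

Answer: 2.5464

Derivation:
Step 0: x=[3.0000 11.0000 17.0000 18.0000] v=[0.0000 0.0000 0.0000 -1.0000]
Step 1: x=[3.8000 10.6800 16.2000 18.4400] v=[4.0000 -1.6000 -4.0000 2.2000]
Step 2: x=[5.0928 10.1424 14.8752 19.3216] v=[6.4640 -2.6880 -6.6240 4.4080]
Step 3: x=[6.3787 9.5541 13.5046 20.2918] v=[6.4294 -2.9414 -6.8531 4.8509]
Step 4: x=[7.1521 9.0898 12.5879 20.9760] v=[3.8668 -2.3213 -4.5837 3.4211]
Step 5: x=[7.0912 8.8752 12.4536 21.1181] v=[-0.3047 -1.0730 -0.6717 0.7106]
Step 6: x=[6.1811 8.9477 13.1330 20.6739] v=[-4.5505 0.3625 3.3972 -2.2210]
Max displacement = 2.5464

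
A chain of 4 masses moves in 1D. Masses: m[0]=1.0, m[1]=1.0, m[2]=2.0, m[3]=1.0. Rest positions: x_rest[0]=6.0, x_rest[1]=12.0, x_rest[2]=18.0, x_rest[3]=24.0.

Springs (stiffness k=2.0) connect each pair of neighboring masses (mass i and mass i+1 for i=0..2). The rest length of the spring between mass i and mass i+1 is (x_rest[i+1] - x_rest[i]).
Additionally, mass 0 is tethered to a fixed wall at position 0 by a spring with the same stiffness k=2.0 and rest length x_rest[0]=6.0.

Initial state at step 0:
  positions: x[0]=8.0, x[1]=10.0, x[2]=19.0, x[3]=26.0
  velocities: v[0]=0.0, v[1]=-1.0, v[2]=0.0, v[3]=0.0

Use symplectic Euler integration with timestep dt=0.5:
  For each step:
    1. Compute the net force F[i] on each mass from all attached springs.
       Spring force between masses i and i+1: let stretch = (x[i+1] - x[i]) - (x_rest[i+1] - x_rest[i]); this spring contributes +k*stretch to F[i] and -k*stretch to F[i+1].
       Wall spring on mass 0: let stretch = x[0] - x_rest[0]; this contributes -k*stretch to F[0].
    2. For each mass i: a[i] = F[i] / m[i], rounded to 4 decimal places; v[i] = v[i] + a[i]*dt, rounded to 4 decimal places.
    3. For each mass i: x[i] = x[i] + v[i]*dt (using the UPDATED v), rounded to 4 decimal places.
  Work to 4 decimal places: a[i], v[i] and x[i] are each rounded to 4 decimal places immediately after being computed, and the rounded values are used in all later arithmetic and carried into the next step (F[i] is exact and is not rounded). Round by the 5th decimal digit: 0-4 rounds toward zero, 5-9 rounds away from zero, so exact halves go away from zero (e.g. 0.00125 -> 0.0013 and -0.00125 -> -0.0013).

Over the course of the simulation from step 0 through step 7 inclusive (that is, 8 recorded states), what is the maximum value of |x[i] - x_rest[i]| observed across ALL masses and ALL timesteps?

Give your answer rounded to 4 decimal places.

Answer: 2.7500

Derivation:
Step 0: x=[8.0000 10.0000 19.0000 26.0000] v=[0.0000 -1.0000 0.0000 0.0000]
Step 1: x=[5.0000 13.0000 18.5000 25.5000] v=[-6.0000 6.0000 -1.0000 -1.0000]
Step 2: x=[3.5000 14.7500 18.3750 24.5000] v=[-3.0000 3.5000 -0.2500 -2.0000]
Step 3: x=[5.8750 12.6875 18.8750 23.4375] v=[4.7500 -4.1250 1.0000 -2.1250]
Step 4: x=[8.7188 10.3125 18.9688 23.0938] v=[5.6875 -4.7500 0.1875 -0.6875]
Step 5: x=[8.0000 11.4688 17.9297 23.6876] v=[-1.4376 2.3126 -2.0782 1.1875]
Step 6: x=[5.0156 14.1212 16.7149 24.4024] v=[-5.9688 5.3047 -2.4297 1.4296]
Step 7: x=[4.0762 13.5176 16.7735 24.2735] v=[-1.8788 -1.2072 0.1172 -0.2579]
Max displacement = 2.7500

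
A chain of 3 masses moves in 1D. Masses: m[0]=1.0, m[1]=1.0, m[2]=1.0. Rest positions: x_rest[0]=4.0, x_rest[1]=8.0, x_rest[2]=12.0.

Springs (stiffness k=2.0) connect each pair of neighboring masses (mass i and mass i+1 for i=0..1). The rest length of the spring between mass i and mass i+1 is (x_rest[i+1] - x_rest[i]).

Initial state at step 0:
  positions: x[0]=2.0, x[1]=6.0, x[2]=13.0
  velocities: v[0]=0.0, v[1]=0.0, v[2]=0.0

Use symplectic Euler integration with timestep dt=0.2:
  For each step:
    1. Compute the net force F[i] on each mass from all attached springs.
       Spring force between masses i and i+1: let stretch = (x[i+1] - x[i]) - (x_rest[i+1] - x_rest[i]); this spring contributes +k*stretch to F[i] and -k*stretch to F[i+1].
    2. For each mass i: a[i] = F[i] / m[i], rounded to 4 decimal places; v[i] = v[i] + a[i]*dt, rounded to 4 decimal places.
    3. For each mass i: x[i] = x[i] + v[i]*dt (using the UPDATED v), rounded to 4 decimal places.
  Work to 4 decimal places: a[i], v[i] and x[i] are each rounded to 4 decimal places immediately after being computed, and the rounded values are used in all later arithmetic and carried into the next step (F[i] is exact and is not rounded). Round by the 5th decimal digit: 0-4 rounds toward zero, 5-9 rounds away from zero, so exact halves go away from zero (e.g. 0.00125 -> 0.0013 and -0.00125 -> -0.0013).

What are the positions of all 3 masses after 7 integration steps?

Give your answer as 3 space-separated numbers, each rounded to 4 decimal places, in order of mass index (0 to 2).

Step 0: x=[2.0000 6.0000 13.0000] v=[0.0000 0.0000 0.0000]
Step 1: x=[2.0000 6.2400 12.7600] v=[0.0000 1.2000 -1.2000]
Step 2: x=[2.0192 6.6624 12.3184] v=[0.0960 2.1120 -2.2080]
Step 3: x=[2.0899 7.1658 11.7443] v=[0.3533 2.5171 -2.8704]
Step 4: x=[2.2466 7.6294 11.1239] v=[0.7837 2.3181 -3.1018]
Step 5: x=[2.5140 7.9420 10.5440] v=[1.3368 1.5628 -2.8996]
Step 6: x=[2.8956 8.0285 10.0759] v=[1.9080 0.4324 -2.3404]
Step 7: x=[3.3678 7.8681 9.7640] v=[2.3612 -0.8018 -1.5594]

Answer: 3.3678 7.8681 9.7640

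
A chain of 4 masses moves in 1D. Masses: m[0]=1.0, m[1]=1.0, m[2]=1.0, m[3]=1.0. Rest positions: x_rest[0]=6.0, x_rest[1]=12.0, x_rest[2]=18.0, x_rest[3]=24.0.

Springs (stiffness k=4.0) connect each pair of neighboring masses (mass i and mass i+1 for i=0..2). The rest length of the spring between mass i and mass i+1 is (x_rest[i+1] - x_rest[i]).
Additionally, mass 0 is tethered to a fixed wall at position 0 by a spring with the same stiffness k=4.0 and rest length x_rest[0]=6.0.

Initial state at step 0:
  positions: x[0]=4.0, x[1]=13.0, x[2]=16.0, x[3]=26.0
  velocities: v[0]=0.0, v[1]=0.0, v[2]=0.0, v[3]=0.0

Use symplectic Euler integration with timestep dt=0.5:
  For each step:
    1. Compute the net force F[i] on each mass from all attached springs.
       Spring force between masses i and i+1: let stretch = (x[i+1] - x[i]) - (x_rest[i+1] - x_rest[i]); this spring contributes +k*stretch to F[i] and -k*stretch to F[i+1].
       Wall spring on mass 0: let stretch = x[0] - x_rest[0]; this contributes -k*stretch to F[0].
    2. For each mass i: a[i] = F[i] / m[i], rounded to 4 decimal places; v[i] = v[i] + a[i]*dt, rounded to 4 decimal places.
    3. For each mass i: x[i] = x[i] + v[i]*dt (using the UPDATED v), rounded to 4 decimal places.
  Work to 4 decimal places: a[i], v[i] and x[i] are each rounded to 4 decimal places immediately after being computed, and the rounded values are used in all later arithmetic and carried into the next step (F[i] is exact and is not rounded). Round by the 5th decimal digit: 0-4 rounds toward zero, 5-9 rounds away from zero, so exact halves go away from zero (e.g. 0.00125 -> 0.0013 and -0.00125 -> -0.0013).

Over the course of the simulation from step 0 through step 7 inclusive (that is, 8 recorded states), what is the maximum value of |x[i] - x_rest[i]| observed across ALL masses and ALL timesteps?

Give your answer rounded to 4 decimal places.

Step 0: x=[4.0000 13.0000 16.0000 26.0000] v=[0.0000 0.0000 0.0000 0.0000]
Step 1: x=[9.0000 7.0000 23.0000 22.0000] v=[10.0000 -12.0000 14.0000 -8.0000]
Step 2: x=[3.0000 19.0000 13.0000 25.0000] v=[-12.0000 24.0000 -20.0000 6.0000]
Step 3: x=[10.0000 9.0000 21.0000 22.0000] v=[14.0000 -20.0000 16.0000 -6.0000]
Step 4: x=[6.0000 12.0000 18.0000 24.0000] v=[-8.0000 6.0000 -6.0000 4.0000]
Step 5: x=[2.0000 15.0000 15.0000 26.0000] v=[-8.0000 6.0000 -6.0000 4.0000]
Step 6: x=[9.0000 5.0000 23.0000 23.0000] v=[14.0000 -20.0000 16.0000 -6.0000]
Step 7: x=[3.0000 17.0000 13.0000 26.0000] v=[-12.0000 24.0000 -20.0000 6.0000]
Max displacement = 7.0000

Answer: 7.0000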